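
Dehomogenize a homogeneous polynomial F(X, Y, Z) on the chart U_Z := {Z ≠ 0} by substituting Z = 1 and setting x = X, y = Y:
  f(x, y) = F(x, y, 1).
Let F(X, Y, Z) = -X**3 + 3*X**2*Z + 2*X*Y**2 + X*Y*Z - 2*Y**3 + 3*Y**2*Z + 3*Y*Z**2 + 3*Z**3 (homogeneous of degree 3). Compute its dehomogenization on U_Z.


f(x, y) = -x**3 + 3*x**2 + 2*x*y**2 + x*y - 2*y**3 + 3*y**2 + 3*y + 3

On U_Z we set Z = 1. Each monomial c·X^i·Y^j·Z^k in F becomes c·x^i·y^j·1^k = c·x^i·y^j.
Substituting Z = 1: F(X, Y, 1) = -x**3 + 3*x**2 + 2*x*y**2 + x*y - 2*y**3 + 3*y**2 + 3*y + 3.
Note: deg(f) ≤ deg(F) = 3; strict inequality happens when F is divisible by Z (lost terms).


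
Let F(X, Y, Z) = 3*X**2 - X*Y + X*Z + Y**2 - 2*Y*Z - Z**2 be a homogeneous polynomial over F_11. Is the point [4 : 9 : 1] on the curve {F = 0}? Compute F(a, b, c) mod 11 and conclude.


F(4,9,1) ≡ 1 (mod 11); P is NOT on the curve.

Evaluate F(4, 9, 1) term-by-term (mod 11).
  3*X**2 ↦ 3·16·1·1 = 48
  -X*Y ↦ -1·4·9·1 = -36
  X*Z ↦ 1·4·1·1 = 4
  Y**2 ↦ 1·1·81·1 = 81
  -2*Y*Z ↦ -2·1·9·1 = -18
  -Z**2 ↦ -1·1·1·1 = -1
Sum: F(4, 9, 1) = (48) + (-36) + (4) + (81) + (-18) + (-1) = 78.
Reducing mod 11: 78 ≡ 1 (mod 11).
Since F(a, b, c) ≡ 1 ≠ 0 (mod 11), P does NOT lie on the curve.


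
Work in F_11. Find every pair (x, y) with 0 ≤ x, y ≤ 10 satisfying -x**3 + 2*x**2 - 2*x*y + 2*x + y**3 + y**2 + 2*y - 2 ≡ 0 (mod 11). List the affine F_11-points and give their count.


Affine F_11-points: {(1, 6), (2, 6), (3, 8), (5, 3), (5, 9), (7, 5), (10, 6)}; count = 7.

For each of the 121 pairs (x, y) ∈ F_11², evaluate f(x, y) mod 11. Record the zeros.
  x = 0: [0↦9, 1↦2, 2↦3, 3↦7, 4↦9, 5↦4, 6↦9, 7↦8, 8↦7, 9↦1, 10↦7]  zeros at y ∈ ∅
  x = 1: [0↦1, 1↦3, 2↦2, 3↦4, 4↦4, 5↦8, 6↦0, 7↦8, 8↦5, 9↦8, 10↦1]  zeros at y ∈ {6}
  x = 2: [0↦2, 1↦2, 2↦10, 3↦10, 4↦8, 5↦10, 6↦0, 7↦6, 8↦1, 9↦2, 10↦4]  zeros at y ∈ {6}
  x = 3: [0↦6, 1↦4, 2↦10, 3↦8, 4↦4, 5↦4, 6↦3, 7↦7, 8↦0, 9↦10, 10↦10]  zeros at y ∈ {8}
  x = 4: [0↦7, 1↦3, 2↦7, 3↦3, 4↦8, 5↦6, 6↦3, 7↦5, 8↦7, 9↦4, 10↦2]  zeros at y ∈ ∅
  x = 5: [0↦10, 1↦4, 2↦6, 3↦0, 4↦3, 5↦10, 6↦5, 7↦5, 8↦5, 9↦0, 10↦7]  zeros at y ∈ {3, 9}
  x = 6: [0↦9, 1↦1, 2↦1, 3↦4, 4↦5, 5↦10, 6↦3, 7↦1, 8↦10, 9↦3, 10↦8]  zeros at y ∈ ∅
  x = 7: [0↦9, 1↦10, 2↦8, 3↦9, 4↦8, 5↦0, 6↦2, 7↦9, 8↦5, 9↦7, 10↦10]  zeros at y ∈ {5}
  x = 8: [0↦4, 1↦3, 2↦10, 3↦9, 4↦6, 5↦7, 6↦7, 7↦1, 8↦6, 9↦6, 10↦7]  zeros at y ∈ ∅
  x = 9: [0↦10, 1↦7, 2↦1, 3↦9, 4↦4, 5↦3, 6↦1, 7↦4, 8↦7, 9↦5, 10↦4]  zeros at y ∈ ∅
  x = 10: [0↦10, 1↦5, 2↦8, 3↦3, 4↦7, 5↦4, 6↦0, 7↦1, 8↦2, 9↦9, 10↦6]  zeros at y ∈ {6}
Collecting zeros: affine points = {(1, 6), (2, 6), (3, 8), (5, 3), (5, 9), (7, 5), (10, 6)}.
Total count |C(F_11)_aff| = 7.


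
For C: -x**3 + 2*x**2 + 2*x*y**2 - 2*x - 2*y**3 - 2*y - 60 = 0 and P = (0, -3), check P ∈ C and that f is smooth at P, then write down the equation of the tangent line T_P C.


Tangent line at P: 16*x - 56*y - 168 = 0.

Step 1: f(0, -3) = 0, so P lies on C.
Step 2: partial derivatives
  f_x(x, y) = -3*x**2 + 4*x + 2*y**2 - 2, f_y(x, y) = 4*x*y - 6*y**2 - 2.
  f_x(P) = 16, f_y(P) = -56 (gradient nonzero, so P is smooth).
Step 3: tangent line at P: 16·(x − 0) + -56·(y − -3) = 0.
Expanding: 16*x - 56*y - 168 = 0.


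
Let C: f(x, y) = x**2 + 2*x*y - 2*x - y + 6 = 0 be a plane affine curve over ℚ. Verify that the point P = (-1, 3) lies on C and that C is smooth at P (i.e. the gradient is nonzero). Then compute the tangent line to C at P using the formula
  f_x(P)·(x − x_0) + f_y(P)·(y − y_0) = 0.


Tangent line at P: 2*x - 3*y + 11 = 0.

Step 1: f(-1, 3) = 0, so P lies on C.
Step 2: partial derivatives
  f_x(x, y) = 2*x + 2*y - 2, f_y(x, y) = 2*x - 1.
  f_x(P) = 2, f_y(P) = -3 (gradient nonzero, so P is smooth).
Step 3: tangent line at P: 2·(x − -1) + -3·(y − 3) = 0.
Expanding: 2*x - 3*y + 11 = 0.


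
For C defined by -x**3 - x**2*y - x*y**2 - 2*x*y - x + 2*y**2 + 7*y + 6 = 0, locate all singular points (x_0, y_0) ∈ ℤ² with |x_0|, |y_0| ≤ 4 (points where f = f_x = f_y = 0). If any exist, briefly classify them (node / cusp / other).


Singular points: {(1, -2)}; classification: node.

Compute partial derivatives:
  f_x = -3*x**2 - 2*x*y - y**2 - 2*y - 1.
  f_y = -x**2 - 2*x*y - 2*x + 4*y + 7.
Scan x_0 ∈ {−4, ..., 4}. For each x_0, f_y(x_0, y) is a polynomial in y; find its integer roots y ∈ {−4, ..., 4}, then test f_x and f at those candidates.
  x = -4: f_y(-4, y) = 12*y - 1; no integer root y with |y| ≤ 4.
  x = -3: f_y(-3, y) = 10*y + 4; no integer root y with |y| ≤ 4.
  x = -2: f_y(-2, y) = 8*y + 7; no integer root y with |y| ≤ 4.
  x = -1: f_y(-1, y) = 6*y + 8; no integer root y with |y| ≤ 4.
  x = 0: f_y(0, y) = 4*y + 7; no integer root y with |y| ≤ 4.
  x = 1: f_y(1, y) = 2*y + 4; vanishes at y ∈ {-2}. (1, -2): f_x = 0, f = 0 — SINGULAR.
  x = 2: f_y(2, y) = -1; no integer root y with |y| ≤ 4.
  x = 3: f_y(3, y) = -2*y - 8; vanishes at y ∈ {-4}. (3, -4): f_x = -12 ≠ 0.
  x = 4: f_y(4, y) = -4*y - 17; no integer root y with |y| ≤ 4.
Only singular point on the grid: (1, -2).
Classify: substitute x = 1 + u, y = -2 + v and expand: f = -u**3 - u**2*v - u**2 - u*v**2 + v**2.
No constant or linear terms (consistent with a singular point). Quadratic part: -u**2 + v**2. Cubic part: -u**3 - u**2*v - u*v**2.
The quadratic part v**2 - u**2 = (v − u)(v + u) splits into two distinct linear factors, so there are two distinct tangent lines y − -2 = ±(x − 1) — this is a node (ordinary double point).
Classification: node.


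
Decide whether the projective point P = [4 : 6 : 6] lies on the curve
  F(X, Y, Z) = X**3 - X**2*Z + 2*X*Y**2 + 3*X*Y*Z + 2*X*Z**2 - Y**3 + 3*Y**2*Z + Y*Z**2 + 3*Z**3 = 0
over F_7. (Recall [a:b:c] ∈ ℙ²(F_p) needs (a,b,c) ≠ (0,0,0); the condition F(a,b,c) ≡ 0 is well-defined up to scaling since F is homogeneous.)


F(4,6,6) ≡ 4 (mod 7); P is NOT on the curve.

Evaluate F(4, 6, 6) term-by-term (mod 7).
  X**3 ↦ 1·64·1·1 = 64
  -X**2*Z ↦ -1·16·1·6 = -96
  2*X*Y**2 ↦ 2·4·36·1 = 288
  3*X*Y*Z ↦ 3·4·6·6 = 432
  2*X*Z**2 ↦ 2·4·1·36 = 288
  -Y**3 ↦ -1·1·216·1 = -216
  3*Y**2*Z ↦ 3·1·36·6 = 648
  Y*Z**2 ↦ 1·1·6·36 = 216
  3*Z**3 ↦ 3·1·1·216 = 648
Sum: F(4, 6, 6) = (64) + (-96) + (288) + (432) + (288) + (-216) + (648) + (216) + (648) = 2272.
Reducing mod 7: 2272 ≡ 4 (mod 7).
Since F(a, b, c) ≡ 4 ≠ 0 (mod 7), P does NOT lie on the curve.


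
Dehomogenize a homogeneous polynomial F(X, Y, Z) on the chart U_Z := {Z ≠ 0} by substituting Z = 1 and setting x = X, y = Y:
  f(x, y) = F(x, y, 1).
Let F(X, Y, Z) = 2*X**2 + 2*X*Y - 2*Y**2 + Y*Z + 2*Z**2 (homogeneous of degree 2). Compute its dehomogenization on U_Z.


f(x, y) = 2*x**2 + 2*x*y - 2*y**2 + y + 2

On U_Z we set Z = 1. Each monomial c·X^i·Y^j·Z^k in F becomes c·x^i·y^j·1^k = c·x^i·y^j.
Substituting Z = 1: F(X, Y, 1) = 2*x**2 + 2*x*y - 2*y**2 + y + 2.
Note: deg(f) ≤ deg(F) = 2; strict inequality happens when F is divisible by Z (lost terms).


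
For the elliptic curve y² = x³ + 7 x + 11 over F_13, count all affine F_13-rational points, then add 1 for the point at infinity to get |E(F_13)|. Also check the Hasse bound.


Affine points = {(4, 5), (4, 8), (6, 3), (6, 10), (7, 0), (9, 6), (9, 7), (12, 4), (12, 9)}; affine count = 9; |E(F_13)| = 10.

Discriminant check: Δ ∝ 4a³ + 27b² = 4·7³ + 27·11² = 4·343 + 27·121 ≡ 11 (mod 13). Nonzero ⇒ E is nonsingular.
For each x ∈ F_13, compute rhs = x³ + 7·x + 11 mod 13, then count y ∈ F_13 with y² ≡ rhs.
  x = 0: rhs = 11, matching y values: none (0 points).
  x = 1: rhs = 6, matching y values: none (0 points).
  x = 2: rhs = 7, matching y values: none (0 points).
  x = 3: rhs = 7, matching y values: none (0 points).
  x = 4: rhs = 12, matching y values: 5, 8 (2 points).
  x = 5: rhs = 2, matching y values: none (0 points).
  x = 6: rhs = 9, matching y values: 3, 10 (2 points).
  x = 7: rhs = 0, matching y values: 0 (1 points).
  x = 8: rhs = 7, matching y values: none (0 points).
  x = 9: rhs = 10, matching y values: 6, 7 (2 points).
  x = 10: rhs = 2, matching y values: none (0 points).
  x = 11: rhs = 2, matching y values: none (0 points).
  x = 12: rhs = 3, matching y values: 4, 9 (2 points).
Total affine count: 9.
Full point count |E(F_13)| = 9 + 1 = 10.
Hasse bound: |10 − (13+1)| = |-4| = 4 ≤ 2√13 ≈ 7.2111 ✓.


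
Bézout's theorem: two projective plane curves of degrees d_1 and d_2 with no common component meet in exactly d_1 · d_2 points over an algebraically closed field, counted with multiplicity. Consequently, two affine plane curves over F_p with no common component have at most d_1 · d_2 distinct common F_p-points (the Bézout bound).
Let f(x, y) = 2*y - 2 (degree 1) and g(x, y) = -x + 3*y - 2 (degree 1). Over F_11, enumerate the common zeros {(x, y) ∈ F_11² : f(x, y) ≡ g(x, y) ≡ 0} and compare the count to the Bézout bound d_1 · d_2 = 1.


Common zeros: {(1, 1)}; count = 1; Bézout bound = 1.

deg(f) = 1, deg(g) = 1, so Bézout bound = 1.
Scan x ∈ F_11. For each x, list the y ∈ F_11 with f(x, y) ≡ 0 and those with g(x, y) ≡ 0 (mod 11); the common zeros in that column are the intersection.
  x = 0: f ≡ 0 at y ∈ {1}; g ≡ 0 at y ∈ {8}; common: ∅.
  x = 1: f ≡ 0 at y ∈ {1}; g ≡ 0 at y ∈ {1}; common: {1}.
  x = 2: f ≡ 0 at y ∈ {1}; g ≡ 0 at y ∈ {5}; common: ∅.
  x = 3: f ≡ 0 at y ∈ {1}; g ≡ 0 at y ∈ {9}; common: ∅.
  x = 4: f ≡ 0 at y ∈ {1}; g ≡ 0 at y ∈ {2}; common: ∅.
  x = 5: f ≡ 0 at y ∈ {1}; g ≡ 0 at y ∈ {6}; common: ∅.
  x = 6: f ≡ 0 at y ∈ {1}; g ≡ 0 at y ∈ {10}; common: ∅.
  x = 7: f ≡ 0 at y ∈ {1}; g ≡ 0 at y ∈ {3}; common: ∅.
  x = 8: f ≡ 0 at y ∈ {1}; g ≡ 0 at y ∈ {7}; common: ∅.
  x = 9: f ≡ 0 at y ∈ {1}; g ≡ 0 at y ∈ {0}; common: ∅.
  x = 10: f ≡ 0 at y ∈ {1}; g ≡ 0 at y ∈ {4}; common: ∅.
Collecting: common zeros = {(1, 1)}, so the count is 1.
Comparison with the Bézout bound: 1 ≤ 1 = deg(f)·deg(g), as expected for curves with no common component (the bound is attained).


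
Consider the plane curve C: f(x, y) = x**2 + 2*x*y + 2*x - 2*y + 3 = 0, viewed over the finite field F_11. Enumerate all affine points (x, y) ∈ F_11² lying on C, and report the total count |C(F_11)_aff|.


Affine F_11-points: {(0, 7), (2, 0), (3, 1), (4, 1), (5, 9), (6, 7), (7, 0), (8, 9), (9, 6), (10, 6)}; count = 10.

For each of the 121 pairs (x, y) ∈ F_11², evaluate f(x, y) mod 11. Record the zeros.
  x = 0: [0↦3, 1↦1, 2↦10, 3↦8, 4↦6, 5↦4, 6↦2, 7↦0, 8↦9, 9↦7, 10↦5]  zeros at y ∈ {7}
  x = 1: [0↦6, 1↦6, 2↦6, 3↦6, 4↦6, 5↦6, 6↦6, 7↦6, 8↦6, 9↦6, 10↦6]  zeros at y ∈ ∅
  x = 2: [0↦0, 1↦2, 2↦4, 3↦6, 4↦8, 5↦10, 6↦1, 7↦3, 8↦5, 9↦7, 10↦9]  zeros at y ∈ {0}
  x = 3: [0↦7, 1↦0, 2↦4, 3↦8, 4↦1, 5↦5, 6↦9, 7↦2, 8↦6, 9↦10, 10↦3]  zeros at y ∈ {1}
  x = 4: [0↦5, 1↦0, 2↦6, 3↦1, 4↦7, 5↦2, 6↦8, 7↦3, 8↦9, 9↦4, 10↦10]  zeros at y ∈ {1}
  x = 5: [0↦5, 1↦2, 2↦10, 3↦7, 4↦4, 5↦1, 6↦9, 7↦6, 8↦3, 9↦0, 10↦8]  zeros at y ∈ {9}
  x = 6: [0↦7, 1↦6, 2↦5, 3↦4, 4↦3, 5↦2, 6↦1, 7↦0, 8↦10, 9↦9, 10↦8]  zeros at y ∈ {7}
  x = 7: [0↦0, 1↦1, 2↦2, 3↦3, 4↦4, 5↦5, 6↦6, 7↦7, 8↦8, 9↦9, 10↦10]  zeros at y ∈ {0}
  x = 8: [0↦6, 1↦9, 2↦1, 3↦4, 4↦7, 5↦10, 6↦2, 7↦5, 8↦8, 9↦0, 10↦3]  zeros at y ∈ {9}
  x = 9: [0↦3, 1↦8, 2↦2, 3↦7, 4↦1, 5↦6, 6↦0, 7↦5, 8↦10, 9↦4, 10↦9]  zeros at y ∈ {6}
  x = 10: [0↦2, 1↦9, 2↦5, 3↦1, 4↦8, 5↦4, 6↦0, 7↦7, 8↦3, 9↦10, 10↦6]  zeros at y ∈ {6}
Collecting zeros: affine points = {(0, 7), (2, 0), (3, 1), (4, 1), (5, 9), (6, 7), (7, 0), (8, 9), (9, 6), (10, 6)}.
Total count |C(F_11)_aff| = 10.


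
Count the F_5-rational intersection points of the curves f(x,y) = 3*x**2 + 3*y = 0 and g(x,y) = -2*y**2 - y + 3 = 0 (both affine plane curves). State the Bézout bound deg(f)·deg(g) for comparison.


Common zeros: {(2, 1), (3, 1)}; count = 2; Bézout bound = 4.

deg(f) = 2, deg(g) = 2, so Bézout bound = 4.
Scan x ∈ F_5. For each x, list the y ∈ F_5 with f(x, y) ≡ 0 and those with g(x, y) ≡ 0 (mod 5); the common zeros in that column are the intersection.
  x = 0: f ≡ 0 at y ∈ {0}; g ≡ 0 at y ∈ {1}; common: ∅.
  x = 1: f ≡ 0 at y ∈ {4}; g ≡ 0 at y ∈ {1}; common: ∅.
  x = 2: f ≡ 0 at y ∈ {1}; g ≡ 0 at y ∈ {1}; common: {1}.
  x = 3: f ≡ 0 at y ∈ {1}; g ≡ 0 at y ∈ {1}; common: {1}.
  x = 4: f ≡ 0 at y ∈ {4}; g ≡ 0 at y ∈ {1}; common: ∅.
Collecting: common zeros = {(2, 1), (3, 1)}, so the count is 2.
Comparison with the Bézout bound: 2 ≤ 4 = deg(f)·deg(g), as expected for curves with no common component (the affine F_5-count falls short of the bound because intersections may lie at infinity, over extension fields, or carry multiplicity).


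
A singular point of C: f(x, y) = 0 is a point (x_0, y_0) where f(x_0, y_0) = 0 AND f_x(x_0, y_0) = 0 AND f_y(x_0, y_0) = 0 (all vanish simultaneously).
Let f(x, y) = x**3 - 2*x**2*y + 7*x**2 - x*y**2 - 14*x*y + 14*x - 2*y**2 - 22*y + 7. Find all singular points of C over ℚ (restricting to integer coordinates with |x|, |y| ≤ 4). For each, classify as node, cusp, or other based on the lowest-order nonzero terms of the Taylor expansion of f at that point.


Singular points: {(-3, -1)}; classification: cusp.

Compute partial derivatives:
  f_x = 3*x**2 - 4*x*y + 14*x - y**2 - 14*y + 14.
  f_y = -2*x**2 - 2*x*y - 14*x - 4*y - 22.
Scan x_0 ∈ {−4, ..., 4}. For each x_0, f_y(x_0, y) is a polynomial in y; find its integer roots y ∈ {−4, ..., 4}, then test f_x and f at those candidates.
  x = -4: f_y(-4, y) = 4*y + 2; no integer root y with |y| ≤ 4.
  x = -3: f_y(-3, y) = 2*y + 2; vanishes at y ∈ {-1}. (-3, -1): f_x = 0, f = 0 — SINGULAR.
  x = -2: f_y(-2, y) = -2; no integer root y with |y| ≤ 4.
  x = -1: f_y(-1, y) = -2*y - 10; no integer root y with |y| ≤ 4.
  x = 0: f_y(0, y) = -4*y - 22; no integer root y with |y| ≤ 4.
  x = 1: f_y(1, y) = -6*y - 38; no integer root y with |y| ≤ 4.
  x = 2: f_y(2, y) = -8*y - 58; no integer root y with |y| ≤ 4.
  x = 3: f_y(3, y) = -10*y - 82; no integer root y with |y| ≤ 4.
  x = 4: f_y(4, y) = -12*y - 110; no integer root y with |y| ≤ 4.
Only singular point on the grid: (-3, -1).
Classify: substitute x = -3 + u, y = -1 + v and expand: f = u**3 - 2*u**2*v - u*v**2 + v**2.
No constant or linear terms (consistent with a singular point). Quadratic part: v**2. Cubic part: u**3 - 2*u**2*v - u*v**2.
The quadratic part v**2 is a perfect square, so there is a single (double) tangent line v = 0, i.e. y = -1. Restricting the cubic part to that line (v = 0) leaves u**3 ≠ 0, so f is not divisible by v and the branch is v² ≈ -u**3 to lowest order — this is a cusp.
Classification: cusp.


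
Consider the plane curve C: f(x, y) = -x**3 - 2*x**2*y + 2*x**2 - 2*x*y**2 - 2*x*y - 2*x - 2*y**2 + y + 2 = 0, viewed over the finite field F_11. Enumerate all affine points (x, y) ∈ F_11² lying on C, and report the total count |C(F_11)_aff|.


Affine F_11-points: {(1, 3), (1, 10), (3, 1), (3, 3), (4, 8), (4, 9), (5, 1), (5, 6), (6, 0), (6, 9), (7, 4), (7, 9), (9, 0), (9, 7), (10, 4)}; count = 15.

For each of the 121 pairs (x, y) ∈ F_11², evaluate f(x, y) mod 11. Record the zeros.
  x = 0: [0↦2, 1↦1, 2↦7, 3↦9, 4↦7, 5↦1, 6↦2, 7↦10, 8↦3, 9↦3, 10↦10]  zeros at y ∈ ∅
  x = 1: [0↦1, 1↦5, 2↦1, 3↦0, 4↦2, 5↦7, 6↦4, 7↦4, 8↦7, 9↦2, 10↦0]  zeros at y ∈ {3, 10}
  x = 2: [0↦9, 1↦3, 2↦7, 3↦10, 4↦1, 5↦2, 6↦2, 7↦1, 8↦10, 9↦7, 10↦3]  zeros at y ∈ ∅
  x = 3: [0↦9, 1↦0, 2↦8, 3↦0, 4↦9, 5↦2, 6↦1, 7↦6, 8↦6, 9↦1, 10↦2]  zeros at y ∈ {1, 3}
  x = 4: [0↦6, 1↦1, 2↦9, 3↦8, 4↦9, 5↦1, 6↦6, 7↦2, 8↦0, 9↦0, 10↦2]  zeros at y ∈ {8, 9}
  x = 5: [0↦5, 1↦0, 2↦4, 3↦6, 4↦6, 5↦4, 6↦0, 7↦5, 8↦8, 9↦9, 10↦8]  zeros at y ∈ {1, 6}
  x = 6: [0↦0, 1↦2, 2↦9, 3↦10, 4↦5, 5↦5, 6↦10, 7↦9, 8↦2, 9↦0, 10↦3]  zeros at y ∈ {0, 9}
  x = 7: [0↦7, 1↦1, 2↦7, 3↦3, 4↦0, 5↦9, 6↦8, 7↦8, 8↦9, 9↦0, 10↦3]  zeros at y ∈ {4, 9}
  x = 8: [0↦9, 1↦2, 2↦3, 3↦1, 4↦7, 5↦10, 6↦10, 7↦7, 8↦1, 9↦3, 10↦2]  zeros at y ∈ ∅
  x = 9: [0↦0, 1↦10, 2↦2, 3↦9, 4↦9, 5↦2, 6↦10, 7↦0, 8↦5, 9↦3, 10↦5]  zeros at y ∈ {0, 7}
  x = 10: [0↦7, 1↦8, 2↦9, 3↦10, 4↦0, 5↦1, 6↦2, 7↦3, 8↦4, 9↦5, 10↦6]  zeros at y ∈ {4}
Collecting zeros: affine points = {(1, 3), (1, 10), (3, 1), (3, 3), (4, 8), (4, 9), (5, 1), (5, 6), (6, 0), (6, 9), (7, 4), (7, 9), (9, 0), (9, 7), (10, 4)}.
Total count |C(F_11)_aff| = 15.


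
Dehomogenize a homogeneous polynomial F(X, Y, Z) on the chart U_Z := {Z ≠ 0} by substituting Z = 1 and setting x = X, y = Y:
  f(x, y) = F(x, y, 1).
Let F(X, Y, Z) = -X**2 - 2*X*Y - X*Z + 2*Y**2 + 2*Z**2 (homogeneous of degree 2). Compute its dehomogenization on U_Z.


f(x, y) = -x**2 - 2*x*y - x + 2*y**2 + 2

On U_Z we set Z = 1. Each monomial c·X^i·Y^j·Z^k in F becomes c·x^i·y^j·1^k = c·x^i·y^j.
Substituting Z = 1: F(X, Y, 1) = -x**2 - 2*x*y - x + 2*y**2 + 2.
Note: deg(f) ≤ deg(F) = 2; strict inequality happens when F is divisible by Z (lost terms).


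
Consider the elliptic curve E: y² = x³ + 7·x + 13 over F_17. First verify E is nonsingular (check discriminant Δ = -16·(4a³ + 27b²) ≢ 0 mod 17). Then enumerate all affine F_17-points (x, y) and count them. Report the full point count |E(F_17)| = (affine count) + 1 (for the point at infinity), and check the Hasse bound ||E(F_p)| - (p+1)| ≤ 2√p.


Affine points = {(0, 8), (0, 9), (1, 2), (1, 15), (2, 1), (2, 16), (6, 4), (6, 13), (14, 4), (14, 13), (15, 5), (15, 12)}; affine count = 12; |E(F_17)| = 13.

Discriminant check: Δ ∝ 4a³ + 27b² = 4·7³ + 27·13² = 4·343 + 27·169 ≡ 2 (mod 17). Nonzero ⇒ E is nonsingular.
For each x ∈ F_17, compute rhs = x³ + 7·x + 13 mod 17, then count y ∈ F_17 with y² ≡ rhs.
  x = 0: rhs = 13, matching y values: 8, 9 (2 points).
  x = 1: rhs = 4, matching y values: 2, 15 (2 points).
  x = 2: rhs = 1, matching y values: 1, 16 (2 points).
  x = 3: rhs = 10, matching y values: none (0 points).
  x = 4: rhs = 3, matching y values: none (0 points).
  x = 5: rhs = 3, matching y values: none (0 points).
  x = 6: rhs = 16, matching y values: 4, 13 (2 points).
  x = 7: rhs = 14, matching y values: none (0 points).
  x = 8: rhs = 3, matching y values: none (0 points).
  x = 9: rhs = 6, matching y values: none (0 points).
  x = 10: rhs = 12, matching y values: none (0 points).
  x = 11: rhs = 10, matching y values: none (0 points).
  x = 12: rhs = 6, matching y values: none (0 points).
  x = 13: rhs = 6, matching y values: none (0 points).
  x = 14: rhs = 16, matching y values: 4, 13 (2 points).
  x = 15: rhs = 8, matching y values: 5, 12 (2 points).
  x = 16: rhs = 5, matching y values: none (0 points).
Total affine count: 12.
Full point count |E(F_17)| = 12 + 1 = 13.
Hasse bound: |13 − (17+1)| = |-5| = 5 ≤ 2√17 ≈ 8.2462 ✓.


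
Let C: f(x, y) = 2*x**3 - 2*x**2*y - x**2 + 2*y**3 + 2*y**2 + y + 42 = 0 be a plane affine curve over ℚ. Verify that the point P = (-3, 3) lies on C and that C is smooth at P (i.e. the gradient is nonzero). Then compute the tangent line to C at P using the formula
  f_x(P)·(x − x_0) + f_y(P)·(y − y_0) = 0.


Tangent line at P: 96*x + 49*y + 141 = 0.

Step 1: f(-3, 3) = 0, so P lies on C.
Step 2: partial derivatives
  f_x(x, y) = 6*x**2 - 4*x*y - 2*x, f_y(x, y) = -2*x**2 + 6*y**2 + 4*y + 1.
  f_x(P) = 96, f_y(P) = 49 (gradient nonzero, so P is smooth).
Step 3: tangent line at P: 96·(x − -3) + 49·(y − 3) = 0.
Expanding: 96*x + 49*y + 141 = 0.


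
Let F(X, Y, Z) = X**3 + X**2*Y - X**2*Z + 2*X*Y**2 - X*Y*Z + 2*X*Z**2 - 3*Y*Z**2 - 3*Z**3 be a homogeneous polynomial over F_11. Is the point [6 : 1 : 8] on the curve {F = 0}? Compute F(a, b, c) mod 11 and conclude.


F(6,1,8) ≡ 2 (mod 11); P is NOT on the curve.

Evaluate F(6, 1, 8) term-by-term (mod 11).
  X**3 ↦ 1·216·1·1 = 216
  X**2*Y ↦ 1·36·1·1 = 36
  -X**2*Z ↦ -1·36·1·8 = -288
  2*X*Y**2 ↦ 2·6·1·1 = 12
  -X*Y*Z ↦ -1·6·1·8 = -48
  2*X*Z**2 ↦ 2·6·1·64 = 768
  -3*Y*Z**2 ↦ -3·1·1·64 = -192
  -3*Z**3 ↦ -3·1·1·512 = -1536
Sum: F(6, 1, 8) = (216) + (36) + (-288) + (12) + (-48) + (768) + (-192) + (-1536) = -1032.
Reducing mod 11: -1032 ≡ 2 (mod 11).
Since F(a, b, c) ≡ 2 ≠ 0 (mod 11), P does NOT lie on the curve.


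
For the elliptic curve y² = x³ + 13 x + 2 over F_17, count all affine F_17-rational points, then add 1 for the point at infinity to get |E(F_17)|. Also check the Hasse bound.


Affine points = {(0, 6), (0, 11), (1, 4), (1, 13), (2, 6), (2, 11), (3, 0), (4, 4), (4, 13), (9, 7), (9, 10), (12, 4), (12, 13), (14, 2), (14, 15), (15, 6), (15, 11)}; affine count = 17; |E(F_17)| = 18.

Discriminant check: Δ ∝ 4a³ + 27b² = 4·13³ + 27·2² = 4·2197 + 27·4 ≡ 5 (mod 17). Nonzero ⇒ E is nonsingular.
For each x ∈ F_17, compute rhs = x³ + 13·x + 2 mod 17, then count y ∈ F_17 with y² ≡ rhs.
  x = 0: rhs = 2, matching y values: 6, 11 (2 points).
  x = 1: rhs = 16, matching y values: 4, 13 (2 points).
  x = 2: rhs = 2, matching y values: 6, 11 (2 points).
  x = 3: rhs = 0, matching y values: 0 (1 points).
  x = 4: rhs = 16, matching y values: 4, 13 (2 points).
  x = 5: rhs = 5, matching y values: none (0 points).
  x = 6: rhs = 7, matching y values: none (0 points).
  x = 7: rhs = 11, matching y values: none (0 points).
  x = 8: rhs = 6, matching y values: none (0 points).
  x = 9: rhs = 15, matching y values: 7, 10 (2 points).
  x = 10: rhs = 10, matching y values: none (0 points).
  x = 11: rhs = 14, matching y values: none (0 points).
  x = 12: rhs = 16, matching y values: 4, 13 (2 points).
  x = 13: rhs = 5, matching y values: none (0 points).
  x = 14: rhs = 4, matching y values: 2, 15 (2 points).
  x = 15: rhs = 2, matching y values: 6, 11 (2 points).
  x = 16: rhs = 5, matching y values: none (0 points).
Total affine count: 17.
Full point count |E(F_17)| = 17 + 1 = 18.
Hasse bound: |18 − (17+1)| = |0| = 0 ≤ 2√17 ≈ 8.2462 ✓.


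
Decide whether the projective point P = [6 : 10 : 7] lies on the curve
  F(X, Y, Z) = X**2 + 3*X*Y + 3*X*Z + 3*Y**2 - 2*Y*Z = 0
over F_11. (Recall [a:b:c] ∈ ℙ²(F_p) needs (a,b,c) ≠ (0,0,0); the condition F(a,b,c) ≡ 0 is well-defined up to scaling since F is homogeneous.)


F(6,10,7) ≡ 7 (mod 11); P is NOT on the curve.

Evaluate F(6, 10, 7) term-by-term (mod 11).
  X**2 ↦ 1·36·1·1 = 36
  3*X*Y ↦ 3·6·10·1 = 180
  3*X*Z ↦ 3·6·1·7 = 126
  3*Y**2 ↦ 3·1·100·1 = 300
  -2*Y*Z ↦ -2·1·10·7 = -140
Sum: F(6, 10, 7) = (36) + (180) + (126) + (300) + (-140) = 502.
Reducing mod 11: 502 ≡ 7 (mod 11).
Since F(a, b, c) ≡ 7 ≠ 0 (mod 11), P does NOT lie on the curve.


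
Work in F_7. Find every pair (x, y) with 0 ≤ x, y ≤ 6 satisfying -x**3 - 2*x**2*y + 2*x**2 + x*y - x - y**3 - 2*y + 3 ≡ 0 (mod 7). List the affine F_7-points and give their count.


Affine F_7-points: {(0, 1), (1, 6), (4, 4), (4, 5), (5, 0), (5, 3), (5, 4), (6, 0), (6, 3), (6, 4)}; count = 10.

For each of the 49 pairs (x, y) ∈ F_7², evaluate f(x, y) mod 7. Record the zeros.
  x = 0: [0↦3, 1↦0, 2↦5, 3↦5, 4↦1, 5↦1, 6↦6]  zeros at y ∈ {1}
  x = 1: [0↦3, 1↦6, 2↦3, 3↦2, 4↦4, 5↦3, 6↦0]  zeros at y ∈ {6}
  x = 2: [0↦1, 1↦6, 2↦5, 3↦6, 4↦3, 5↦4, 6↦3]  zeros at y ∈ ∅
  x = 3: [0↦5, 1↦1, 2↦5, 3↦4, 4↦6, 5↦5, 6↦2]  zeros at y ∈ ∅
  x = 4: [0↦2, 1↦6, 2↦4, 3↦4, 4↦0, 5↦0, 6↦5]  zeros at y ∈ {4, 5}
  x = 5: [0↦0, 1↦1, 2↦3, 3↦0, 4↦0, 5↦4, 6↦6]  zeros at y ∈ {0, 3, 4}
  x = 6: [0↦0, 1↦1, 2↦3, 3↦0, 4↦0, 5↦4, 6↦6]  zeros at y ∈ {0, 3, 4}
Collecting zeros: affine points = {(0, 1), (1, 6), (4, 4), (4, 5), (5, 0), (5, 3), (5, 4), (6, 0), (6, 3), (6, 4)}.
Total count |C(F_7)_aff| = 10.


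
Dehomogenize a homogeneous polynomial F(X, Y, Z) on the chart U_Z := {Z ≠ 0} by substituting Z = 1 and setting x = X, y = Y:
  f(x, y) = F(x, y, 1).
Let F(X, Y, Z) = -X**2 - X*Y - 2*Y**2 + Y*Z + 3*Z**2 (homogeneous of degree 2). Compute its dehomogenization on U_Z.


f(x, y) = -x**2 - x*y - 2*y**2 + y + 3

On U_Z we set Z = 1. Each monomial c·X^i·Y^j·Z^k in F becomes c·x^i·y^j·1^k = c·x^i·y^j.
Substituting Z = 1: F(X, Y, 1) = -x**2 - x*y - 2*y**2 + y + 3.
Note: deg(f) ≤ deg(F) = 2; strict inequality happens when F is divisible by Z (lost terms).


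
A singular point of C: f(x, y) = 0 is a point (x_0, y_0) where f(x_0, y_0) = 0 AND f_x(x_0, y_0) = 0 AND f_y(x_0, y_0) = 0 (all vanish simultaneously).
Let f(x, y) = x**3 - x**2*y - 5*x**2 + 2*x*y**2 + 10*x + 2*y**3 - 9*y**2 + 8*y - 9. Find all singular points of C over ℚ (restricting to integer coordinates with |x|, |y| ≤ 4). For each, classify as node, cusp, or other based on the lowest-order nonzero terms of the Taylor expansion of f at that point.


Singular points: {(2, 1)}; classification: cusp.

Compute partial derivatives:
  f_x = 3*x**2 - 2*x*y - 10*x + 2*y**2 + 10.
  f_y = -x**2 + 4*x*y + 6*y**2 - 18*y + 8.
Scan x_0 ∈ {−4, ..., 4}. For each x_0, f_y(x_0, y) is a polynomial in y; find its integer roots y ∈ {−4, ..., 4}, then test f_x and f at those candidates.
  x = -4: f_y(-4, y) = 6*y**2 - 34*y - 8; no integer root y with |y| ≤ 4.
  x = -3: f_y(-3, y) = 6*y**2 - 30*y - 1; no integer root y with |y| ≤ 4.
  x = -2: f_y(-2, y) = 6*y**2 - 26*y + 4; no integer root y with |y| ≤ 4.
  x = -1: f_y(-1, y) = 6*y**2 - 22*y + 7; no integer root y with |y| ≤ 4.
  x = 0: f_y(0, y) = 6*y**2 - 18*y + 8; no integer root y with |y| ≤ 4.
  x = 1: f_y(1, y) = 6*y**2 - 14*y + 7; no integer root y with |y| ≤ 4.
  x = 2: f_y(2, y) = 6*y**2 - 10*y + 4; vanishes at y ∈ {1}. (2, 1): f_x = 0, f = 0 — SINGULAR.
  x = 3: f_y(3, y) = 6*y**2 - 6*y - 1; no integer root y with |y| ≤ 4.
  x = 4: f_y(4, y) = 6*y**2 - 2*y - 8; vanishes at y ∈ {-1}. (4, -1): f_x = 28 ≠ 0.
Only singular point on the grid: (2, 1).
Classify: substitute x = 2 + u, y = 1 + v and expand: f = u**3 - u**2*v + 2*u*v**2 + 2*v**3 + v**2.
No constant or linear terms (consistent with a singular point). Quadratic part: v**2. Cubic part: u**3 - u**2*v + 2*u*v**2 + 2*v**3.
The quadratic part v**2 is a perfect square, so there is a single (double) tangent line v = 0, i.e. y = 1. Restricting the cubic part to that line (v = 0) leaves u**3 ≠ 0, so f is not divisible by v and the branch is v² ≈ -u**3 to lowest order — this is a cusp.
Classification: cusp.


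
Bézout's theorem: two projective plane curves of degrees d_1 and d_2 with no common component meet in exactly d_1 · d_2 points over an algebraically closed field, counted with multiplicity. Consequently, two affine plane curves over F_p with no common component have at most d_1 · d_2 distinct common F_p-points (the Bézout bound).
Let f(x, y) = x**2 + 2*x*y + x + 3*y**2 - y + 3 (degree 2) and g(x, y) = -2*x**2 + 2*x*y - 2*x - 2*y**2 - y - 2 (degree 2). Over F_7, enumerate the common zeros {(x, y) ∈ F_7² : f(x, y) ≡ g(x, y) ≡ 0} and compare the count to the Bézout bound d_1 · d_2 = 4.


Common zeros: {(1, 3)}; count = 1; Bézout bound = 4.

deg(f) = 2, deg(g) = 2, so Bézout bound = 4.
Scan x ∈ F_7. For each x, list the y ∈ F_7 with f(x, y) ≡ 0 and those with g(x, y) ≡ 0 (mod 7); the common zeros in that column are the intersection.
  x = 0: f ≡ 0 at y ∈ {6}; g ≡ 0 at y ∈ ∅; common: ∅.
  x = 1: f ≡ 0 at y ∈ {3, 6}; g ≡ 0 at y ∈ {1, 3}; common: {3}.
  x = 2: f ≡ 0 at y ∈ ∅; g ≡ 0 at y ∈ {0, 5}; common: ∅.
  x = 3: f ≡ 0 at y ∈ ∅; g ≡ 0 at y ∈ ∅; common: ∅.
  x = 4: f ≡ 0 at y ∈ {2, 5}; g ≡ 0 at y ∈ {0}; common: ∅.
  x = 5: f ≡ 0 at y ∈ {2}; g ≡ 0 at y ∈ ∅; common: ∅.
  x = 6: f ≡ 0 at y ∈ {3, 5}; g ≡ 0 at y ∈ {1}; common: ∅.
Collecting: common zeros = {(1, 3)}, so the count is 1.
Comparison with the Bézout bound: 1 ≤ 4 = deg(f)·deg(g), as expected for curves with no common component (the affine F_7-count falls short of the bound because intersections may lie at infinity, over extension fields, or carry multiplicity).


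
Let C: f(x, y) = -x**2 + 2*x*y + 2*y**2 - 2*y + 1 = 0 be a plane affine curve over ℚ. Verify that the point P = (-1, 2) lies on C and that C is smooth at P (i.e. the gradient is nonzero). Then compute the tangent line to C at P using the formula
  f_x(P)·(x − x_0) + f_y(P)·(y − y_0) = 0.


Tangent line at P: 6*x + 4*y - 2 = 0.

Step 1: f(-1, 2) = 0, so P lies on C.
Step 2: partial derivatives
  f_x(x, y) = -2*x + 2*y, f_y(x, y) = 2*x + 4*y - 2.
  f_x(P) = 6, f_y(P) = 4 (gradient nonzero, so P is smooth).
Step 3: tangent line at P: 6·(x − -1) + 4·(y − 2) = 0.
Expanding: 6*x + 4*y - 2 = 0.


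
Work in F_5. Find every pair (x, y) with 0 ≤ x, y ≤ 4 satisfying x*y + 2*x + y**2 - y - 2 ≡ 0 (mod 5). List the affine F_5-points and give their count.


Affine F_5-points: {(0, 2), (0, 4), (1, 0), (4, 1)}; count = 4.

For each of the 25 pairs (x, y) ∈ F_5², evaluate f(x, y) mod 5. Record the zeros.
  x = 0: [0↦3, 1↦3, 2↦0, 3↦4, 4↦0]  zeros at y ∈ {2, 4}
  x = 1: [0↦0, 1↦1, 2↦4, 3↦4, 4↦1]  zeros at y ∈ {0}
  x = 2: [0↦2, 1↦4, 2↦3, 3↦4, 4↦2]  zeros at y ∈ ∅
  x = 3: [0↦4, 1↦2, 2↦2, 3↦4, 4↦3]  zeros at y ∈ ∅
  x = 4: [0↦1, 1↦0, 2↦1, 3↦4, 4↦4]  zeros at y ∈ {1}
Collecting zeros: affine points = {(0, 2), (0, 4), (1, 0), (4, 1)}.
Total count |C(F_5)_aff| = 4.


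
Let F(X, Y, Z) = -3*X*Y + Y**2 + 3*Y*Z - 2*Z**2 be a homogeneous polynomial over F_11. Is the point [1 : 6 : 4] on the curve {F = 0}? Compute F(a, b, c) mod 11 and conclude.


F(1,6,4) ≡ 3 (mod 11); P is NOT on the curve.

Evaluate F(1, 6, 4) term-by-term (mod 11).
  -3*X*Y ↦ -3·1·6·1 = -18
  Y**2 ↦ 1·1·36·1 = 36
  3*Y*Z ↦ 3·1·6·4 = 72
  -2*Z**2 ↦ -2·1·1·16 = -32
Sum: F(1, 6, 4) = (-18) + (36) + (72) + (-32) = 58.
Reducing mod 11: 58 ≡ 3 (mod 11).
Since F(a, b, c) ≡ 3 ≠ 0 (mod 11), P does NOT lie on the curve.


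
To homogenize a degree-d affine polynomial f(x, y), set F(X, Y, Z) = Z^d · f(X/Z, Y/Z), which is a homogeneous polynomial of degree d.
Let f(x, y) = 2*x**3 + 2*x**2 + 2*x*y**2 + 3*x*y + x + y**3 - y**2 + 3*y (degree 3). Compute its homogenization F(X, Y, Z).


F(X, Y, Z) = 2*X**3 + 2*X**2*Z + 2*X*Y**2 + 3*X*Y*Z + X*Z**2 + Y**3 - Y**2*Z + 3*Y*Z**2

deg(f) = 3.
Substitute x = X/Z, y = Y/Z into f, then multiply by Z^3.
  monomial 2·x^3·y^0 ↦ 2·X^3·Y^0·Z^0.
  monomial 2·x^2·y^0 ↦ 2·X^2·Y^0·Z^1.
  monomial 2·x^1·y^2 ↦ 2·X^1·Y^2·Z^0.
  monomial 3·x^1·y^1 ↦ 3·X^1·Y^1·Z^1.
  monomial 1·x^1·y^0 ↦ 1·X^1·Y^0·Z^2.
  monomial 1·x^0·y^3 ↦ 1·X^0·Y^3·Z^0.
  monomial -1·x^0·y^2 ↦ -1·X^0·Y^2·Z^1.
  monomial 3·x^0·y^1 ↦ 3·X^0·Y^1·Z^2.
Collecting: F(X, Y, Z) = 2*X**3 + 2*X**2*Z + 2*X*Y**2 + 3*X*Y*Z + X*Z**2 + Y**3 - Y**2*Z + 3*Y*Z**2.


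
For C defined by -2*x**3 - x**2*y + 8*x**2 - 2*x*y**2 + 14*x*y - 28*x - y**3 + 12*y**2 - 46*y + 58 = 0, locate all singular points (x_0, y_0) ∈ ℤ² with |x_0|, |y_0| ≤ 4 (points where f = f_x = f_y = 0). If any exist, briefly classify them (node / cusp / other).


Singular points: {(1, 3)}; classification: node.

Compute partial derivatives:
  f_x = -6*x**2 - 2*x*y + 16*x - 2*y**2 + 14*y - 28.
  f_y = -x**2 - 4*x*y + 14*x - 3*y**2 + 24*y - 46.
Scan x_0 ∈ {−4, ..., 4}. For each x_0, f_y(x_0, y) is a polynomial in y; find its integer roots y ∈ {−4, ..., 4}, then test f_x and f at those candidates.
  x = -4: f_y(-4, y) = -3*y**2 + 40*y - 118; no integer root y with |y| ≤ 4.
  x = -3: f_y(-3, y) = -3*y**2 + 36*y - 97; no integer root y with |y| ≤ 4.
  x = -2: f_y(-2, y) = -3*y**2 + 32*y - 78; no integer root y with |y| ≤ 4.
  x = -1: f_y(-1, y) = -3*y**2 + 28*y - 61; no integer root y with |y| ≤ 4.
  x = 0: f_y(0, y) = -3*y**2 + 24*y - 46; no integer root y with |y| ≤ 4.
  x = 1: f_y(1, y) = -3*y**2 + 20*y - 33; vanishes at y ∈ {3}. (1, 3): f_x = 0, f = 0 — SINGULAR.
  x = 2: f_y(2, y) = -3*y**2 + 16*y - 22; no integer root y with |y| ≤ 4.
  x = 3: f_y(3, y) = -3*y**2 + 12*y - 13; no integer root y with |y| ≤ 4.
  x = 4: f_y(4, y) = -3*y**2 + 8*y - 6; no integer root y with |y| ≤ 4.
Only singular point on the grid: (1, 3).
Classify: substitute x = 1 + u, y = 3 + v and expand: f = -2*u**3 - u**2*v - u**2 - 2*u*v**2 - v**3 + v**2.
No constant or linear terms (consistent with a singular point). Quadratic part: -u**2 + v**2. Cubic part: -2*u**3 - u**2*v - 2*u*v**2 - v**3.
The quadratic part v**2 - u**2 = (v − u)(v + u) splits into two distinct linear factors, so there are two distinct tangent lines y − 3 = ±(x − 1) — this is a node (ordinary double point).
Classification: node.


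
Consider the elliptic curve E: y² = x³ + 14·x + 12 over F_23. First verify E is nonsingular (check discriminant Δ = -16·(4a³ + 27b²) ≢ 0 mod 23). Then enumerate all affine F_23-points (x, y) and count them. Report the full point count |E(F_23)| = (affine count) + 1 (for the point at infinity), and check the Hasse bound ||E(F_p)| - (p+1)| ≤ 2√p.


Affine points = {(0, 9), (0, 14), (1, 2), (1, 21), (2, 5), (2, 18), (3, 9), (3, 14), (5, 0), (6, 6), (6, 17), (7, 4), (7, 19), (9, 4), (9, 19), (10, 5), (10, 18), (11, 5), (11, 18), (14, 10), (14, 13), (15, 3), (15, 20), (16, 10), (16, 13), (18, 1), (18, 22), (20, 9), (20, 14)}; affine count = 29; |E(F_23)| = 30.

Discriminant check: Δ ∝ 4a³ + 27b² = 4·14³ + 27·12² = 4·2744 + 27·144 ≡ 6 (mod 23). Nonzero ⇒ E is nonsingular.
For each x ∈ F_23, compute rhs = x³ + 14·x + 12 mod 23, then count y ∈ F_23 with y² ≡ rhs.
  x = 0: rhs = 12, matching y values: 9, 14 (2 points).
  x = 1: rhs = 4, matching y values: 2, 21 (2 points).
  x = 2: rhs = 2, matching y values: 5, 18 (2 points).
  x = 3: rhs = 12, matching y values: 9, 14 (2 points).
  x = 4: rhs = 17, matching y values: none (0 points).
  x = 5: rhs = 0, matching y values: 0 (1 points).
  x = 6: rhs = 13, matching y values: 6, 17 (2 points).
  x = 7: rhs = 16, matching y values: 4, 19 (2 points).
  x = 8: rhs = 15, matching y values: none (0 points).
  x = 9: rhs = 16, matching y values: 4, 19 (2 points).
  x = 10: rhs = 2, matching y values: 5, 18 (2 points).
  x = 11: rhs = 2, matching y values: 5, 18 (2 points).
  x = 12: rhs = 22, matching y values: none (0 points).
  x = 13: rhs = 22, matching y values: none (0 points).
  x = 14: rhs = 8, matching y values: 10, 13 (2 points).
  x = 15: rhs = 9, matching y values: 3, 20 (2 points).
  x = 16: rhs = 8, matching y values: 10, 13 (2 points).
  x = 17: rhs = 11, matching y values: none (0 points).
  x = 18: rhs = 1, matching y values: 1, 22 (2 points).
  x = 19: rhs = 7, matching y values: none (0 points).
  x = 20: rhs = 12, matching y values: 9, 14 (2 points).
  x = 21: rhs = 22, matching y values: none (0 points).
  x = 22: rhs = 20, matching y values: none (0 points).
Total affine count: 29.
Full point count |E(F_23)| = 29 + 1 = 30.
Hasse bound: |30 − (23+1)| = |6| = 6 ≤ 2√23 ≈ 9.5917 ✓.


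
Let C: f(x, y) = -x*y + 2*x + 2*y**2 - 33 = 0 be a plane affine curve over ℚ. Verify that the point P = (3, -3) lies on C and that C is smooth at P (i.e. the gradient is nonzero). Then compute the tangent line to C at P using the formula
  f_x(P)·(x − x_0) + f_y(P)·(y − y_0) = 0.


Tangent line at P: 5*x - 15*y - 60 = 0.

Step 1: f(3, -3) = 0, so P lies on C.
Step 2: partial derivatives
  f_x(x, y) = 2 - y, f_y(x, y) = -x + 4*y.
  f_x(P) = 5, f_y(P) = -15 (gradient nonzero, so P is smooth).
Step 3: tangent line at P: 5·(x − 3) + -15·(y − -3) = 0.
Expanding: 5*x - 15*y - 60 = 0.


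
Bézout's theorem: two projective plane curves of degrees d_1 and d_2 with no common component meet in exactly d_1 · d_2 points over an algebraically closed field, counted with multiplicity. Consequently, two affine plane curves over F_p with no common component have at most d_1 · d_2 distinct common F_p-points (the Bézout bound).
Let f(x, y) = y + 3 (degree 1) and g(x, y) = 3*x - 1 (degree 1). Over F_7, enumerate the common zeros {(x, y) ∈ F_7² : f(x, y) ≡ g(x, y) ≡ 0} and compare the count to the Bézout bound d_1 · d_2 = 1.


Common zeros: {(5, 4)}; count = 1; Bézout bound = 1.

deg(f) = 1, deg(g) = 1, so Bézout bound = 1.
Scan x ∈ F_7. For each x, list the y ∈ F_7 with f(x, y) ≡ 0 and those with g(x, y) ≡ 0 (mod 7); the common zeros in that column are the intersection.
  x = 0: f ≡ 0 at y ∈ {4}; g ≡ 0 at y ∈ ∅; common: ∅.
  x = 1: f ≡ 0 at y ∈ {4}; g ≡ 0 at y ∈ ∅; common: ∅.
  x = 2: f ≡ 0 at y ∈ {4}; g ≡ 0 at y ∈ ∅; common: ∅.
  x = 3: f ≡ 0 at y ∈ {4}; g ≡ 0 at y ∈ ∅; common: ∅.
  x = 4: f ≡ 0 at y ∈ {4}; g ≡ 0 at y ∈ ∅; common: ∅.
  x = 5: f ≡ 0 at y ∈ {4}; g ≡ 0 at y ∈ {0, 1, 2, 3, 4, 5, 6}; common: {4}.
  x = 6: f ≡ 0 at y ∈ {4}; g ≡ 0 at y ∈ ∅; common: ∅.
Collecting: common zeros = {(5, 4)}, so the count is 1.
Comparison with the Bézout bound: 1 ≤ 1 = deg(f)·deg(g), as expected for curves with no common component (the bound is attained).


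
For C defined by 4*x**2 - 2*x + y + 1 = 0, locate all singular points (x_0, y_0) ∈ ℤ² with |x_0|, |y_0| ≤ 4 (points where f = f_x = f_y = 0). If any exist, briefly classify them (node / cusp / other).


No singular points in the scanned grid; C is smooth there.

Compute partial derivatives:
  f_x = 8*x - 2.
  f_y = 1.
f_y = 1 is a nonzero constant, so f_y never vanishes: no point (x, y) can satisfy f = f_x = f_y = 0. In particular no (x, y) ∈ {−4, ..., 4}² is singular; the curve is smooth.


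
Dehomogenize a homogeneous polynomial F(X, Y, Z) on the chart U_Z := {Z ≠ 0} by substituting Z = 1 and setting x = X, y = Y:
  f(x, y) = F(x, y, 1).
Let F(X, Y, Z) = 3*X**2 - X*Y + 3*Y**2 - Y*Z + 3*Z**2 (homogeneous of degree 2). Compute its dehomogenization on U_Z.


f(x, y) = 3*x**2 - x*y + 3*y**2 - y + 3

On U_Z we set Z = 1. Each monomial c·X^i·Y^j·Z^k in F becomes c·x^i·y^j·1^k = c·x^i·y^j.
Substituting Z = 1: F(X, Y, 1) = 3*x**2 - x*y + 3*y**2 - y + 3.
Note: deg(f) ≤ deg(F) = 2; strict inequality happens when F is divisible by Z (lost terms).


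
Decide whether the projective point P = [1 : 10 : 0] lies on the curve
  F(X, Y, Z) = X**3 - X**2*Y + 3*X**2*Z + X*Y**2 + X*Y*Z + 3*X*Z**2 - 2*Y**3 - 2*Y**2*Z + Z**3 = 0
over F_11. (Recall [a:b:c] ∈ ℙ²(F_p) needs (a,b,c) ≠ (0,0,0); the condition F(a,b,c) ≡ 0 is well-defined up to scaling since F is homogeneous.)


F(1,10,0) ≡ 5 (mod 11); P is NOT on the curve.

Evaluate F(1, 10, 0) term-by-term (mod 11).
  X**3 ↦ 1·1·1·1 = 1
  -X**2*Y ↦ -1·1·10·1 = -10
  3*X**2*Z ↦ 3·1·1·0 = 0
  X*Y**2 ↦ 1·1·100·1 = 100
  X*Y*Z ↦ 1·1·10·0 = 0
  3*X*Z**2 ↦ 3·1·1·0 = 0
  -2*Y**3 ↦ -2·1·1000·1 = -2000
  -2*Y**2*Z ↦ -2·1·100·0 = 0
  Z**3 ↦ 1·1·1·0 = 0
Sum: F(1, 10, 0) = (1) + (-10) + (0) + (100) + (0) + (0) + (-2000) + (0) + (0) = -1909.
Reducing mod 11: -1909 ≡ 5 (mod 11).
Since F(a, b, c) ≡ 5 ≠ 0 (mod 11), P does NOT lie on the curve.


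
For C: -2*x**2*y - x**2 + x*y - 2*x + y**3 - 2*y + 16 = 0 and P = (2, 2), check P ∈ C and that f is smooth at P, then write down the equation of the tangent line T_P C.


Tangent line at P: -20*x + 4*y + 32 = 0.

Step 1: f(2, 2) = 0, so P lies on C.
Step 2: partial derivatives
  f_x(x, y) = -4*x*y - 2*x + y - 2, f_y(x, y) = -2*x**2 + x + 3*y**2 - 2.
  f_x(P) = -20, f_y(P) = 4 (gradient nonzero, so P is smooth).
Step 3: tangent line at P: -20·(x − 2) + 4·(y − 2) = 0.
Expanding: -20*x + 4*y + 32 = 0.


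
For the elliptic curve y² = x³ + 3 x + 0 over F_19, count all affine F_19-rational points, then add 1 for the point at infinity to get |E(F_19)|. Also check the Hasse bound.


Affine points = {(0, 0), (1, 2), (1, 17), (3, 6), (3, 13), (4, 0), (5, 8), (5, 11), (6, 5), (6, 14), (8, 2), (8, 17), (10, 2), (10, 17), (12, 4), (12, 15), (15, 0), (17, 9), (17, 10)}; affine count = 19; |E(F_19)| = 20.

Discriminant check: Δ ∝ 4a³ + 27b² = 4·3³ + 27·0² = 4·27 + 27·0 ≡ 13 (mod 19). Nonzero ⇒ E is nonsingular.
For each x ∈ F_19, compute rhs = x³ + 3·x + 0 mod 19, then count y ∈ F_19 with y² ≡ rhs.
  x = 0: rhs = 0, matching y values: 0 (1 points).
  x = 1: rhs = 4, matching y values: 2, 17 (2 points).
  x = 2: rhs = 14, matching y values: none (0 points).
  x = 3: rhs = 17, matching y values: 6, 13 (2 points).
  x = 4: rhs = 0, matching y values: 0 (1 points).
  x = 5: rhs = 7, matching y values: 8, 11 (2 points).
  x = 6: rhs = 6, matching y values: 5, 14 (2 points).
  x = 7: rhs = 3, matching y values: none (0 points).
  x = 8: rhs = 4, matching y values: 2, 17 (2 points).
  x = 9: rhs = 15, matching y values: none (0 points).
  x = 10: rhs = 4, matching y values: 2, 17 (2 points).
  x = 11: rhs = 15, matching y values: none (0 points).
  x = 12: rhs = 16, matching y values: 4, 15 (2 points).
  x = 13: rhs = 13, matching y values: none (0 points).
  x = 14: rhs = 12, matching y values: none (0 points).
  x = 15: rhs = 0, matching y values: 0 (1 points).
  x = 16: rhs = 2, matching y values: none (0 points).
  x = 17: rhs = 5, matching y values: 9, 10 (2 points).
  x = 18: rhs = 15, matching y values: none (0 points).
Total affine count: 19.
Full point count |E(F_19)| = 19 + 1 = 20.
Hasse bound: |20 − (19+1)| = |0| = 0 ≤ 2√19 ≈ 8.7178 ✓.
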